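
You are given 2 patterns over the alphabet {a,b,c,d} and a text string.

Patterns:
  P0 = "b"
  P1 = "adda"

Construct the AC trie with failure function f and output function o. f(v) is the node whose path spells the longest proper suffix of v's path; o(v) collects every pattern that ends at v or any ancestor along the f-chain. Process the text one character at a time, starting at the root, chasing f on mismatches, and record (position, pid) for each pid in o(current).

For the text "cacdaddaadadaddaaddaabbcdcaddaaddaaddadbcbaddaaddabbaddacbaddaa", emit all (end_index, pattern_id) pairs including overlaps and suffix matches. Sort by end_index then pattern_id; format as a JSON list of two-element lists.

Build automaton:
Trie (insert patterns):
  n0 'ε': a→2 b→1
  n1 'b': ·  ←P0
  n2 'a': d→3
  n3 'ad': d→4
  n4 'add': a→5
  n5 'adda': ·  ←P1

BFS fail/out derivation:
  n1('b'): parent n0 fail=0; on 'b' 0 → fail=0;  out {0}∪∅={0}
  n2('a'): parent n0 fail=0; on 'a' 0 → fail=0;  out ∅∪∅=∅
  n3('ad'): parent n2 fail=0; on 'd' 0 → fail=0;  out ∅∪∅=∅
  n4('add'): parent n3 fail=0; on 'd' 0 → fail=0;  out ∅∪∅=∅
  n5('adda'): parent n4 fail=0; on 'a' 0 → fail=2;  out {1}∪∅={1}

Scan:
pos 0 'c': at 0
pos 1 'a': at 2
pos 2 'c': at 0 (via fail)
pos 3 'd': at 0
pos 4 'a': at 2
pos 5 'd': at 3
pos 6 'd': at 4
pos 7 'a': at 5  ** P1@[4:7]
pos 8 'a': at 2 (via fail)
pos 9 'd': at 3
pos 10 'a': at 2 (via fail)
pos 11 'd': at 3
pos 12 'a': at 2 (via fail)
pos 13 'd': at 3
pos 14 'd': at 4
pos 15 'a': at 5  ** P1@[12:15]
pos 16 'a': at 2 (via fail)
pos 17 'd': at 3
pos 18 'd': at 4
pos 19 'a': at 5  ** P1@[16:19]
pos 20 'a': at 2 (via fail)
pos 21 'b': at 1 (via fail)  ** P0@[21:21]
pos 22 'b': at 1 (via fail)  ** P0@[22:22]
pos 23 'c': at 0 (via fail)
pos 24 'd': at 0
pos 25 'c': at 0
pos 26 'a': at 2
pos 27 'd': at 3
pos 28 'd': at 4
pos 29 'a': at 5  ** P1@[26:29]
pos 30 'a': at 2 (via fail)
pos 31 'd': at 3
pos 32 'd': at 4
pos 33 'a': at 5  ** P1@[30:33]
pos 34 'a': at 2 (via fail)
pos 35 'd': at 3
pos 36 'd': at 4
pos 37 'a': at 5  ** P1@[34:37]
pos 38 'd': at 3 (via fail)
pos 39 'b': at 1 (via fail)  ** P0@[39:39]
pos 40 'c': at 0 (via fail)
pos 41 'b': at 1  ** P0@[41:41]
pos 42 'a': at 2 (via fail)
pos 43 'd': at 3
pos 44 'd': at 4
pos 45 'a': at 5  ** P1@[42:45]
pos 46 'a': at 2 (via fail)
pos 47 'd': at 3
pos 48 'd': at 4
pos 49 'a': at 5  ** P1@[46:49]
pos 50 'b': at 1 (via fail)  ** P0@[50:50]
pos 51 'b': at 1 (via fail)  ** P0@[51:51]
pos 52 'a': at 2 (via fail)
pos 53 'd': at 3
pos 54 'd': at 4
pos 55 'a': at 5  ** P1@[52:55]
pos 56 'c': at 0 (via fail)
pos 57 'b': at 1  ** P0@[57:57]
pos 58 'a': at 2 (via fail)
pos 59 'd': at 3
pos 60 'd': at 4
pos 61 'a': at 5  ** P1@[58:61]
pos 62 'a': at 2 (via fail)

Matches: [[7,1],[15,1],[19,1],[21,0],[22,0],[29,1],[33,1],[37,1],[39,0],[41,0],[45,1],[49,1],[50,0],[51,0],[55,1],[57,0],[61,1]]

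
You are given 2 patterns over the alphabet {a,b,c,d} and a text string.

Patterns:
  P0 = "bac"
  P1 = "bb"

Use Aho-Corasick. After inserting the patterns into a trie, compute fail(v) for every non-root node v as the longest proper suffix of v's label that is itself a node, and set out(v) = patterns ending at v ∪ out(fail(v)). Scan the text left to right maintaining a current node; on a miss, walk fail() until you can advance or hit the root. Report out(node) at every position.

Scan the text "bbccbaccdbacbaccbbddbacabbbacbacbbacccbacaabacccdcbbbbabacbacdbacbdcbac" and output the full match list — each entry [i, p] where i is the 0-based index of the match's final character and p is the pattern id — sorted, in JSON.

Construct AC machine:
Trie (insert patterns):
  0='ε' goto b→1
  1='b' goto a→2 b→4
  2='ba' goto c→3
  3='bac' goto ·  ←P0
  4='bb' goto ·  ←P1

BFS fail/out derivation:
  n1('b'): parent n0 fail=0; on 'b' 0 → fail=0;  out ∅∪∅=∅
  n2('ba'): parent n1 fail=0; on 'a' 0 → fail=0;  out ∅∪∅=∅
  n4('bb'): parent n1 fail=0; on 'b' 0 → fail=1;  out {1}∪∅={1}
  n3('bac'): parent n2 fail=0; on 'c' 0 → fail=0;  out {0}∪∅={0}

Text stream:
pos 0 'b': at 1
pos 1 'b': at 4  → match P1@[0:1]
pos 2 'c': at 0 (fail-walked)
pos 3 'c': at 0
pos 4 'b': at 1
pos 5 'a': at 2
pos 6 'c': at 3  → match P0@[4:6]
pos 7 'c': at 0 (fail-walked)
pos 8 'd': at 0
pos 9 'b': at 1
pos 10 'a': at 2
pos 11 'c': at 3  → match P0@[9:11]
pos 12 'b': at 1 (fail-walked)
pos 13 'a': at 2
pos 14 'c': at 3  → match P0@[12:14]
pos 15 'c': at 0 (fail-walked)
pos 16 'b': at 1
pos 17 'b': at 4  → match P1@[16:17]
pos 18 'd': at 0 (fail-walked)
pos 19 'd': at 0
pos 20 'b': at 1
pos 21 'a': at 2
pos 22 'c': at 3  → match P0@[20:22]
pos 23 'a': at 0 (fail-walked)
pos 24 'b': at 1
pos 25 'b': at 4  → match P1@[24:25]
pos 26 'b': at 4 (fail-walked)  → match P1@[25:26]
pos 27 'a': at 2 (fail-walked)
pos 28 'c': at 3  → match P0@[26:28]
pos 29 'b': at 1 (fail-walked)
pos 30 'a': at 2
pos 31 'c': at 3  → match P0@[29:31]
pos 32 'b': at 1 (fail-walked)
pos 33 'b': at 4  → match P1@[32:33]
pos 34 'a': at 2 (fail-walked)
pos 35 'c': at 3  → match P0@[33:35]
pos 36 'c': at 0 (fail-walked)
pos 37 'c': at 0
pos 38 'b': at 1
pos 39 'a': at 2
pos 40 'c': at 3  → match P0@[38:40]
pos 41 'a': at 0 (fail-walked)
pos 42 'a': at 0
pos 43 'b': at 1
pos 44 'a': at 2
pos 45 'c': at 3  → match P0@[43:45]
pos 46 'c': at 0 (fail-walked)
pos 47 'c': at 0
pos 48 'd': at 0
pos 49 'c': at 0
pos 50 'b': at 1
pos 51 'b': at 4  → match P1@[50:51]
pos 52 'b': at 4 (fail-walked)  → match P1@[51:52]
pos 53 'b': at 4 (fail-walked)  → match P1@[52:53]
pos 54 'a': at 2 (fail-walked)
pos 55 'b': at 1 (fail-walked)
pos 56 'a': at 2
pos 57 'c': at 3  → match P0@[55:57]
pos 58 'b': at 1 (fail-walked)
pos 59 'a': at 2
pos 60 'c': at 3  → match P0@[58:60]
pos 61 'd': at 0 (fail-walked)
pos 62 'b': at 1
pos 63 'a': at 2
pos 64 'c': at 3  → match P0@[62:64]
pos 65 'b': at 1 (fail-walked)
pos 66 'd': at 0 (fail-walked)
pos 67 'c': at 0
pos 68 'b': at 1
pos 69 'a': at 2
pos 70 'c': at 3  → match P0@[68:70]

Matches: [[1,1],[6,0],[11,0],[14,0],[17,1],[22,0],[25,1],[26,1],[28,0],[31,0],[33,1],[35,0],[40,0],[45,0],[51,1],[52,1],[53,1],[57,0],[60,0],[64,0],[70,0]]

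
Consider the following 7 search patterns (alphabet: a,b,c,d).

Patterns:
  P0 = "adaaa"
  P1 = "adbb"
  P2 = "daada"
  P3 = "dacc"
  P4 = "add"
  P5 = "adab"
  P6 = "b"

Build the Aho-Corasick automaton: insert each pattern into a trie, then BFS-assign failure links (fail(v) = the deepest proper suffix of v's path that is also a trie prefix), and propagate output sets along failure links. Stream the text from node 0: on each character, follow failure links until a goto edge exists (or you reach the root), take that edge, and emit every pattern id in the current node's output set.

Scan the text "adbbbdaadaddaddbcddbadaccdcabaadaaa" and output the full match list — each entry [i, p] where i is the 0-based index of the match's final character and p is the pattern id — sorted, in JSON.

Build:
Trie (insert patterns):
  n0 'ε': a→1 b→17 d→8
  n1 'a': d→2
  n2 'ad': a→3 b→6 d→15
  n3 'ada': a→4 b→16
  n4 'adaa': a→5
  n5 'adaaa': ·  [P0 ends]
  n6 'adb': b→7
  n7 'adbb': ·  [P1 ends]
  n8 'd': a→9
  n9 'da': a→10 c→13
  n10 'daa': d→11
  n11 'daad': a→12
  n12 'daada': ·  [P2 ends]
  n13 'dac': c→14
  n14 'dacc': ·  [P3 ends]
  n15 'add': ·  [P4 ends]
  n16 'adab': ·  [P5 ends]
  n17 'b': ·  [P6 ends]

Failure links (BFS by depth):
  n1('a'): parent n0 fail=0; on 'a' 0 → fail=0;  out ∅∪∅=∅
  n8('d'): parent n0 fail=0; on 'd' 0 → fail=0;  out ∅∪∅=∅
  n17('b'): parent n0 fail=0; on 'b' 0 → fail=0;  out {6}∪∅={6}
  n2('ad'): parent n1 fail=0; on 'd' 0 → fail=8;  out ∅∪∅=∅
  n9('da'): parent n8 fail=0; on 'a' 0 → fail=1;  out ∅∪∅=∅
  n3('ada'): parent n2 fail=8; on 'a' 8 → fail=9;  out ∅∪∅=∅
  n6('adb'): parent n2 fail=8; on 'b' 8→0 → fail=17;  out ∅∪{6}={6}
  n10('daa'): parent n9 fail=1; on 'a' 1→0 → fail=1;  out ∅∪∅=∅
  n13('dac'): parent n9 fail=1; on 'c' 1→0 → fail=0;  out ∅∪∅=∅
  n15('add'): parent n2 fail=8; on 'd' 8→0 → fail=8;  out {4}∪∅={4}
  n4('adaa'): parent n3 fail=9; on 'a' 9 → fail=10;  out ∅∪∅=∅
  n7('adbb'): parent n6 fail=17; on 'b' 17→0 → fail=17;  out {1}∪{6}={1,6}
  n11('daad'): parent n10 fail=1; on 'd' 1 → fail=2;  out ∅∪∅=∅
  n14('dacc'): parent n13 fail=0; on 'c' 0 → fail=0;  out {3}∪∅={3}
  n16('adab'): parent n3 fail=9; on 'b' 9→1→0 → fail=17;  out {5}∪{6}={5,6}
  n5('adaaa'): parent n4 fail=10; on 'a' 10→1→0 → fail=1;  out {0}∪∅={0}
  n12('daada'): parent n11 fail=2; on 'a' 2 → fail=3;  out {2}∪∅={2}

Run:
i=0 'a': node 0→1
i=1 'd': node 1→2
i=2 'b': node 2→6  ** P6@[2:2]
i=3 'b': node 6→7  ** P1@[0:3],P6@[3:3]
i=4 'b': node 7→17 (fail-walked)  ** P6@[4:4]
i=5 'd': node 17→8 (fail-walked)
i=6 'a': node 8→9
i=7 'a': node 9→10
i=8 'd': node 10→11
i=9 'a': node 11→12  ** P2@[5:9]
i=10 'd': node 12→2 (fail-walked)
i=11 'd': node 2→15  ** P4@[9:11]
i=12 'a': node 15→9 (fail-walked)
i=13 'd': node 9→2 (fail-walked)
i=14 'd': node 2→15  ** P4@[12:14]
i=15 'b': node 15→17 (fail-walked)  ** P6@[15:15]
i=16 'c': node 17→0 (fail-walked)
i=17 'd': node 0→8
i=18 'd': node 8→8 (fail-walked)
i=19 'b': node 8→17 (fail-walked)  ** P6@[19:19]
i=20 'a': node 17→1 (fail-walked)
i=21 'd': node 1→2
i=22 'a': node 2→3
i=23 'c': node 3→13 (fail-walked)
i=24 'c': node 13→14  ** P3@[21:24]
i=25 'd': node 14→8 (fail-walked)
i=26 'c': node 8→0 (fail-walked)
i=27 'a': node 0→1
i=28 'b': node 1→17 (fail-walked)  ** P6@[28:28]
i=29 'a': node 17→1 (fail-walked)
i=30 'a': node 1→1 (fail-walked)
i=31 'd': node 1→2
i=32 'a': node 2→3
i=33 'a': node 3→4
i=34 'a': node 4→5  ** P0@[30:34]

All matches (sorted): [[2,6],[3,1],[3,6],[4,6],[9,2],[11,4],[14,4],[15,6],[19,6],[24,3],[28,6],[34,0]]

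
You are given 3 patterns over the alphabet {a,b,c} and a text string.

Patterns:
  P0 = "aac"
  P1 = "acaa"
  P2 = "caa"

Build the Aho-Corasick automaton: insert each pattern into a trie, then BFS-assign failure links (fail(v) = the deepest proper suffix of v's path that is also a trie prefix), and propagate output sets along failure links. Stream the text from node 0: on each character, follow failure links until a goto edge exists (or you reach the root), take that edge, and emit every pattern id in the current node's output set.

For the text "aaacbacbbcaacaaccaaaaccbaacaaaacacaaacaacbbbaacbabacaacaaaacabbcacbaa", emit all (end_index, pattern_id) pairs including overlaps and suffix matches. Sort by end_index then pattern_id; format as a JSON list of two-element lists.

Build automaton:
Trie (insert patterns):
  0='ε' goto a→1 c→7
  1='a' goto a→2 c→4
  2='aa' goto c→3
  3='aac' goto ·  [P0 ends]
  4='ac' goto a→5
  5='aca' goto a→6
  6='acaa' goto ·  [P1 ends]
  7='c' goto a→8
  8='ca' goto a→9
  9='caa' goto ·  [P2 ends]

Failure links (BFS by depth):
  fail(1) 'a': from fail(0)=0 chase 'a': 0 ⇒ 0;  out=∅∪out(0)=∅
  fail(7) 'c': from fail(0)=0 chase 'c': 0 ⇒ 0;  out=∅∪out(0)=∅
  fail(2) 'aa': from fail(1)=0 chase 'a': 0 ⇒ 1;  out=∅∪out(1)=∅
  fail(4) 'ac': from fail(1)=0 chase 'c': 0 ⇒ 7;  out=∅∪out(7)=∅
  fail(8) 'ca': from fail(7)=0 chase 'a': 0 ⇒ 1;  out=∅∪out(1)=∅
  fail(3) 'aac': from fail(2)=1 chase 'c': 1 ⇒ 4;  out={0}∪out(4)={0}
  fail(5) 'aca': from fail(4)=7 chase 'a': 7 ⇒ 8;  out=∅∪out(8)=∅
  fail(9) 'caa': from fail(8)=1 chase 'a': 1 ⇒ 2;  out={2}∪out(2)={2}
  fail(6) 'acaa': from fail(5)=8 chase 'a': 8 ⇒ 9;  out={1}∪out(9)={1,2}

Text stream:
i=0 'a': node 0→1
i=1 'a': node 1→2
i=2 'a': node 2→2 (via fail)
i=3 'c': node 2→3  → match P0@[1:3]
i=4 'b': node 3→0 (via fail)
i=5 'a': node 0→1
i=6 'c': node 1→4
i=7 'b': node 4→0 (via fail)
i=8 'b': node 0→0
i=9 'c': node 0→7
i=10 'a': node 7→8
i=11 'a': node 8→9  → match P2@[9:11]
i=12 'c': node 9→3 (via fail)  → match P0@[10:12]
i=13 'a': node 3→5 (via fail)
i=14 'a': node 5→6  → match P1@[11:14],P2@[12:14]
i=15 'c': node 6→3 (via fail)  → match P0@[13:15]
i=16 'c': node 3→7 (via fail)
i=17 'a': node 7→8
i=18 'a': node 8→9  → match P2@[16:18]
i=19 'a': node 9→2 (via fail)
i=20 'a': node 2→2 (via fail)
i=21 'c': node 2→3  → match P0@[19:21]
i=22 'c': node 3→7 (via fail)
i=23 'b': node 7→0 (via fail)
i=24 'a': node 0→1
i=25 'a': node 1→2
i=26 'c': node 2→3  → match P0@[24:26]
i=27 'a': node 3→5 (via fail)
i=28 'a': node 5→6  → match P1@[25:28],P2@[26:28]
i=29 'a': node 6→2 (via fail)
i=30 'a': node 2→2 (via fail)
i=31 'c': node 2→3  → match P0@[29:31]
i=32 'a': node 3→5 (via fail)
i=33 'c': node 5→4 (via fail)
i=34 'a': node 4→5
i=35 'a': node 5→6  → match P1@[32:35],P2@[33:35]
i=36 'a': node 6→2 (via fail)
i=37 'c': node 2→3  → match P0@[35:37]
i=38 'a': node 3→5 (via fail)
i=39 'a': node 5→6  → match P1@[36:39],P2@[37:39]
i=40 'c': node 6→3 (via fail)  → match P0@[38:40]
i=41 'b': node 3→0 (via fail)
i=42 'b': node 0→0
i=43 'b': node 0→0
i=44 'a': node 0→1
i=45 'a': node 1→2
i=46 'c': node 2→3  → match P0@[44:46]
i=47 'b': node 3→0 (via fail)
i=48 'a': node 0→1
i=49 'b': node 1→0 (via fail)
i=50 'a': node 0→1
i=51 'c': node 1→4
i=52 'a': node 4→5
i=53 'a': node 5→6  → match P1@[50:53],P2@[51:53]
i=54 'c': node 6→3 (via fail)  → match P0@[52:54]
i=55 'a': node 3→5 (via fail)
i=56 'a': node 5→6  → match P1@[53:56],P2@[54:56]
i=57 'a': node 6→2 (via fail)
i=58 'a': node 2→2 (via fail)
i=59 'c': node 2→3  → match P0@[57:59]
i=60 'a': node 3→5 (via fail)
i=61 'b': node 5→0 (via fail)
i=62 'b': node 0→0
i=63 'c': node 0→7
i=64 'a': node 7→8
i=65 'c': node 8→4 (via fail)
i=66 'b': node 4→0 (via fail)
i=67 'a': node 0→1
i=68 'a': node 1→2

Result: [[3,0],[11,2],[12,0],[14,1],[14,2],[15,0],[18,2],[21,0],[26,0],[28,1],[28,2],[31,0],[35,1],[35,2],[37,0],[39,1],[39,2],[40,0],[46,0],[53,1],[53,2],[54,0],[56,1],[56,2],[59,0]]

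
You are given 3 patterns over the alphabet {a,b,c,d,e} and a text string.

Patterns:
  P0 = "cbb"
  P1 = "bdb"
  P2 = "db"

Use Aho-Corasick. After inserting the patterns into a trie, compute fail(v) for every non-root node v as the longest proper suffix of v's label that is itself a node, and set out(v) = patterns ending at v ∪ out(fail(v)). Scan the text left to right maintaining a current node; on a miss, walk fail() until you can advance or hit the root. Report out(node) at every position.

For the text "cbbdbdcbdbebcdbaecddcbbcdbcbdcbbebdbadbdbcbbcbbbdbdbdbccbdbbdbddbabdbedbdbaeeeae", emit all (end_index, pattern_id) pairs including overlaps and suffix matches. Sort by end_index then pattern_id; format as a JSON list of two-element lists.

Build automaton:
Trie nodes:
  0='ε' goto b→4 c→1 d→7
  1='c' goto b→2
  2='cb' goto b→3
  3='cbb' goto ·  ←P0
  4='b' goto d→5
  5='bd' goto b→6
  6='bdb' goto ·  ←P1
  7='d' goto b→8
  8='db' goto ·  ←P2

Failure links (BFS by depth):
  fail(1) 'c': from fail(0)=0 chase 'c': 0 ⇒ 0;  out=∅∪out(0)=∅
  fail(4) 'b': from fail(0)=0 chase 'b': 0 ⇒ 0;  out=∅∪out(0)=∅
  fail(7) 'd': from fail(0)=0 chase 'd': 0 ⇒ 0;  out=∅∪out(0)=∅
  fail(2) 'cb': from fail(1)=0 chase 'b': 0 ⇒ 4;  out=∅∪out(4)=∅
  fail(5) 'bd': from fail(4)=0 chase 'd': 0 ⇒ 7;  out=∅∪out(7)=∅
  fail(8) 'db': from fail(7)=0 chase 'b': 0 ⇒ 4;  out={2}∪out(4)={2}
  fail(3) 'cbb': from fail(2)=4 chase 'b': 4→0 ⇒ 4;  out={0}∪out(4)={0}
  fail(6) 'bdb': from fail(5)=7 chase 'b': 7 ⇒ 8;  out={1}∪out(8)={1,2}

Text stream:
pos 0 'c': at 1
pos 1 'b': at 2
pos 2 'b': at 3  → match P0@[0:2]
pos 3 'd': at 5 (via fail)
pos 4 'b': at 6  → match P1@[2:4],P2@[3:4]
pos 5 'd': at 5 (via fail)
pos 6 'c': at 1 (via fail)
pos 7 'b': at 2
pos 8 'd': at 5 (via fail)
pos 9 'b': at 6  → match P1@[7:9],P2@[8:9]
pos 10 'e': at 0 (via fail)
pos 11 'b': at 4
pos 12 'c': at 1 (via fail)
pos 13 'd': at 7 (via fail)
pos 14 'b': at 8  → match P2@[13:14]
pos 15 'a': at 0 (via fail)
pos 16 'e': at 0
pos 17 'c': at 1
pos 18 'd': at 7 (via fail)
pos 19 'd': at 7 (via fail)
pos 20 'c': at 1 (via fail)
pos 21 'b': at 2
pos 22 'b': at 3  → match P0@[20:22]
pos 23 'c': at 1 (via fail)
pos 24 'd': at 7 (via fail)
pos 25 'b': at 8  → match P2@[24:25]
pos 26 'c': at 1 (via fail)
pos 27 'b': at 2
pos 28 'd': at 5 (via fail)
pos 29 'c': at 1 (via fail)
pos 30 'b': at 2
pos 31 'b': at 3  → match P0@[29:31]
pos 32 'e': at 0 (via fail)
pos 33 'b': at 4
pos 34 'd': at 5
pos 35 'b': at 6  → match P1@[33:35],P2@[34:35]
pos 36 'a': at 0 (via fail)
pos 37 'd': at 7
pos 38 'b': at 8  → match P2@[37:38]
pos 39 'd': at 5 (via fail)
pos 40 'b': at 6  → match P1@[38:40],P2@[39:40]
pos 41 'c': at 1 (via fail)
pos 42 'b': at 2
pos 43 'b': at 3  → match P0@[41:43]
pos 44 'c': at 1 (via fail)
pos 45 'b': at 2
pos 46 'b': at 3  → match P0@[44:46]
pos 47 'b': at 4 (via fail)
pos 48 'd': at 5
pos 49 'b': at 6  → match P1@[47:49],P2@[48:49]
pos 50 'd': at 5 (via fail)
pos 51 'b': at 6  → match P1@[49:51],P2@[50:51]
pos 52 'd': at 5 (via fail)
pos 53 'b': at 6  → match P1@[51:53],P2@[52:53]
pos 54 'c': at 1 (via fail)
pos 55 'c': at 1 (via fail)
pos 56 'b': at 2
pos 57 'd': at 5 (via fail)
pos 58 'b': at 6  → match P1@[56:58],P2@[57:58]
pos 59 'b': at 4 (via fail)
pos 60 'd': at 5
pos 61 'b': at 6  → match P1@[59:61],P2@[60:61]
pos 62 'd': at 5 (via fail)
pos 63 'd': at 7 (via fail)
pos 64 'b': at 8  → match P2@[63:64]
pos 65 'a': at 0 (via fail)
pos 66 'b': at 4
pos 67 'd': at 5
pos 68 'b': at 6  → match P1@[66:68],P2@[67:68]
pos 69 'e': at 0 (via fail)
pos 70 'd': at 7
pos 71 'b': at 8  → match P2@[70:71]
pos 72 'd': at 5 (via fail)
pos 73 'b': at 6  → match P1@[71:73],P2@[72:73]
pos 74 'a': at 0 (via fail)
pos 75 'e': at 0
pos 76 'e': at 0
pos 77 'e': at 0
pos 78 'a': at 0
pos 79 'e': at 0

All matches (sorted): [[2,0],[4,1],[4,2],[9,1],[9,2],[14,2],[22,0],[25,2],[31,0],[35,1],[35,2],[38,2],[40,1],[40,2],[43,0],[46,0],[49,1],[49,2],[51,1],[51,2],[53,1],[53,2],[58,1],[58,2],[61,1],[61,2],[64,2],[68,1],[68,2],[71,2],[73,1],[73,2]]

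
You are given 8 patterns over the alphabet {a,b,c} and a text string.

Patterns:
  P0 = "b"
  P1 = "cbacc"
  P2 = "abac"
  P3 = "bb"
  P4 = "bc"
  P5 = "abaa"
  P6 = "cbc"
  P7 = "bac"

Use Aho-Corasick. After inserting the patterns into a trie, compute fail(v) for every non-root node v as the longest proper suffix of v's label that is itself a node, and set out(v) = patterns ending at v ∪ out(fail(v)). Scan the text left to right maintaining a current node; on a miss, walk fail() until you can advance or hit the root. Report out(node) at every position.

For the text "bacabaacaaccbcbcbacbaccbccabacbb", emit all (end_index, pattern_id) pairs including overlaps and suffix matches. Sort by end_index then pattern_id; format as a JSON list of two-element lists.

Build:
Trie nodes:
  n0 'ε': a→7 b→1 c→2
  n1 'b': a→15 b→11 c→12  [P0 ends]
  n2 'c': b→3
  n3 'cb': a→4 c→14
  n4 'cba': c→5
  n5 'cbac': c→6
  n6 'cbacc': ·  [P1 ends]
  n7 'a': b→8
  n8 'ab': a→9
  n9 'aba': a→13 c→10
  n10 'abac': ·  [P2 ends]
  n11 'bb': ·  [P3 ends]
  n12 'bc': ·  [P4 ends]
  n13 'abaa': ·  [P5 ends]
  n14 'cbc': ·  [P6 ends]
  n15 'ba': c→16
  n16 'bac': ·  [P7 ends]

Failure links (BFS by depth):
  n1('b'): parent n0 fail=0; on 'b' 0 → fail=0;  out {0}∪∅={0}
  n2('c'): parent n0 fail=0; on 'c' 0 → fail=0;  out ∅∪∅=∅
  n7('a'): parent n0 fail=0; on 'a' 0 → fail=0;  out ∅∪∅=∅
  n3('cb'): parent n2 fail=0; on 'b' 0 → fail=1;  out ∅∪{0}={0}
  n8('ab'): parent n7 fail=0; on 'b' 0 → fail=1;  out ∅∪{0}={0}
  n11('bb'): parent n1 fail=0; on 'b' 0 → fail=1;  out {3}∪{0}={0,3}
  n12('bc'): parent n1 fail=0; on 'c' 0 → fail=2;  out {4}∪∅={4}
  n15('ba'): parent n1 fail=0; on 'a' 0 → fail=7;  out ∅∪∅=∅
  n4('cba'): parent n3 fail=1; on 'a' 1 → fail=15;  out ∅∪∅=∅
  n9('aba'): parent n8 fail=1; on 'a' 1 → fail=15;  out ∅∪∅=∅
  n14('cbc'): parent n3 fail=1; on 'c' 1 → fail=12;  out {6}∪{4}={4,6}
  n16('bac'): parent n15 fail=7; on 'c' 7→0 → fail=2;  out {7}∪∅={7}
  n5('cbac'): parent n4 fail=15; on 'c' 15 → fail=16;  out ∅∪{7}={7}
  n10('abac'): parent n9 fail=15; on 'c' 15 → fail=16;  out {2}∪{7}={2,7}
  n13('abaa'): parent n9 fail=15; on 'a' 15→7→0 → fail=7;  out {5}∪∅={5}
  n6('cbacc'): parent n5 fail=16; on 'c' 16→2→0 → fail=2;  out {1}∪∅={1}

Run:
i=0 'b': node 0→1  emit P0@[0:0]
i=1 'a': node 1→15
i=2 'c': node 15→16  emit P7@[0:2]
i=3 'a': node 16→7 (fail-walked)
i=4 'b': node 7→8  emit P0@[4:4]
i=5 'a': node 8→9
i=6 'a': node 9→13  emit P5@[3:6]
i=7 'c': node 13→2 (fail-walked)
i=8 'a': node 2→7 (fail-walked)
i=9 'a': node 7→7 (fail-walked)
i=10 'c': node 7→2 (fail-walked)
i=11 'c': node 2→2 (fail-walked)
i=12 'b': node 2→3  emit P0@[12:12]
i=13 'c': node 3→14  emit P4@[12:13],P6@[11:13]
i=14 'b': node 14→3 (fail-walked)  emit P0@[14:14]
i=15 'c': node 3→14  emit P4@[14:15],P6@[13:15]
i=16 'b': node 14→3 (fail-walked)  emit P0@[16:16]
i=17 'a': node 3→4
i=18 'c': node 4→5  emit P7@[16:18]
i=19 'b': node 5→3 (fail-walked)  emit P0@[19:19]
i=20 'a': node 3→4
i=21 'c': node 4→5  emit P7@[19:21]
i=22 'c': node 5→6  emit P1@[18:22]
i=23 'b': node 6→3 (fail-walked)  emit P0@[23:23]
i=24 'c': node 3→14  emit P4@[23:24],P6@[22:24]
i=25 'c': node 14→2 (fail-walked)
i=26 'a': node 2→7 (fail-walked)
i=27 'b': node 7→8  emit P0@[27:27]
i=28 'a': node 8→9
i=29 'c': node 9→10  emit P2@[26:29],P7@[27:29]
i=30 'b': node 10→3 (fail-walked)  emit P0@[30:30]
i=31 'b': node 3→11 (fail-walked)  emit P0@[31:31],P3@[30:31]

Result: [[0,0],[2,7],[4,0],[6,5],[12,0],[13,4],[13,6],[14,0],[15,4],[15,6],[16,0],[18,7],[19,0],[21,7],[22,1],[23,0],[24,4],[24,6],[27,0],[29,2],[29,7],[30,0],[31,0],[31,3]]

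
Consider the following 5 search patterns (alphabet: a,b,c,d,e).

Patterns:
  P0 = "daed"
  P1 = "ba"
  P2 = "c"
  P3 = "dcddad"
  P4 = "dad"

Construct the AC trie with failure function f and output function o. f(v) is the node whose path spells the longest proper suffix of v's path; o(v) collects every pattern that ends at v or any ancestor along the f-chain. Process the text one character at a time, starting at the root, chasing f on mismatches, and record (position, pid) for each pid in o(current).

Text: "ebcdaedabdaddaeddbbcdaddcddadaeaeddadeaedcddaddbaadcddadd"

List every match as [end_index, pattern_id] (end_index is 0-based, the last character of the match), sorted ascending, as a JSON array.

Construct AC machine:
Trie (insert patterns):
  n0 'ε': b→5 c→7 d→1
  n1 'd': a→2 c→8
  n2 'da': d→13 e→3
  n3 'dae': d→4
  n4 'daed': ·  ←P0
  n5 'b': a→6
  n6 'ba': ·  ←P1
  n7 'c': ·  ←P2
  n8 'dc': d→9
  n9 'dcd': d→10
  n10 'dcdd': a→11
  n11 'dcdda': d→12
  n12 'dcddad': ·  ←P3
  n13 'dad': ·  ←P4

BFS fail/out derivation:
  n1('d'): parent n0 fail=0; on 'd' 0 → fail=0;  out ∅∪∅=∅
  n5('b'): parent n0 fail=0; on 'b' 0 → fail=0;  out ∅∪∅=∅
  n7('c'): parent n0 fail=0; on 'c' 0 → fail=0;  out {2}∪∅={2}
  n2('da'): parent n1 fail=0; on 'a' 0 → fail=0;  out ∅∪∅=∅
  n6('ba'): parent n5 fail=0; on 'a' 0 → fail=0;  out {1}∪∅={1}
  n8('dc'): parent n1 fail=0; on 'c' 0 → fail=7;  out ∅∪{2}={2}
  n3('dae'): parent n2 fail=0; on 'e' 0 → fail=0;  out ∅∪∅=∅
  n9('dcd'): parent n8 fail=7; on 'd' 7→0 → fail=1;  out ∅∪∅=∅
  n13('dad'): parent n2 fail=0; on 'd' 0 → fail=1;  out {4}∪∅={4}
  n4('daed'): parent n3 fail=0; on 'd' 0 → fail=1;  out {0}∪∅={0}
  n10('dcdd'): parent n9 fail=1; on 'd' 1→0 → fail=1;  out ∅∪∅=∅
  n11('dcdda'): parent n10 fail=1; on 'a' 1 → fail=2;  out ∅∪∅=∅
  n12('dcddad'): parent n11 fail=2; on 'd' 2 → fail=13;  out {3}∪{4}={3,4}

Text stream:
i=0 'e': node 0→0
i=1 'b': node 0→5
i=2 'c': node 5→7 (fail-walked)  ** P2@[2:2]
i=3 'd': node 7→1 (fail-walked)
i=4 'a': node 1→2
i=5 'e': node 2→3
i=6 'd': node 3→4  ** P0@[3:6]
i=7 'a': node 4→2 (fail-walked)
i=8 'b': node 2→5 (fail-walked)
i=9 'd': node 5→1 (fail-walked)
i=10 'a': node 1→2
i=11 'd': node 2→13  ** P4@[9:11]
i=12 'd': node 13→1 (fail-walked)
i=13 'a': node 1→2
i=14 'e': node 2→3
i=15 'd': node 3→4  ** P0@[12:15]
i=16 'd': node 4→1 (fail-walked)
i=17 'b': node 1→5 (fail-walked)
i=18 'b': node 5→5 (fail-walked)
i=19 'c': node 5→7 (fail-walked)  ** P2@[19:19]
i=20 'd': node 7→1 (fail-walked)
i=21 'a': node 1→2
i=22 'd': node 2→13  ** P4@[20:22]
i=23 'd': node 13→1 (fail-walked)
i=24 'c': node 1→8  ** P2@[24:24]
i=25 'd': node 8→9
i=26 'd': node 9→10
i=27 'a': node 10→11
i=28 'd': node 11→12  ** P3@[23:28],P4@[26:28]
i=29 'a': node 12→2 (fail-walked)
i=30 'e': node 2→3
i=31 'a': node 3→0 (fail-walked)
i=32 'e': node 0→0
i=33 'd': node 0→1
i=34 'd': node 1→1 (fail-walked)
i=35 'a': node 1→2
i=36 'd': node 2→13  ** P4@[34:36]
i=37 'e': node 13→0 (fail-walked)
i=38 'a': node 0→0
i=39 'e': node 0→0
i=40 'd': node 0→1
i=41 'c': node 1→8  ** P2@[41:41]
i=42 'd': node 8→9
i=43 'd': node 9→10
i=44 'a': node 10→11
i=45 'd': node 11→12  ** P3@[40:45],P4@[43:45]
i=46 'd': node 12→1 (fail-walked)
i=47 'b': node 1→5 (fail-walked)
i=48 'a': node 5→6  ** P1@[47:48]
i=49 'a': node 6→0 (fail-walked)
i=50 'd': node 0→1
i=51 'c': node 1→8  ** P2@[51:51]
i=52 'd': node 8→9
i=53 'd': node 9→10
i=54 'a': node 10→11
i=55 'd': node 11→12  ** P3@[50:55],P4@[53:55]
i=56 'd': node 12→1 (fail-walked)

Matches: [[2,2],[6,0],[11,4],[15,0],[19,2],[22,4],[24,2],[28,3],[28,4],[36,4],[41,2],[45,3],[45,4],[48,1],[51,2],[55,3],[55,4]]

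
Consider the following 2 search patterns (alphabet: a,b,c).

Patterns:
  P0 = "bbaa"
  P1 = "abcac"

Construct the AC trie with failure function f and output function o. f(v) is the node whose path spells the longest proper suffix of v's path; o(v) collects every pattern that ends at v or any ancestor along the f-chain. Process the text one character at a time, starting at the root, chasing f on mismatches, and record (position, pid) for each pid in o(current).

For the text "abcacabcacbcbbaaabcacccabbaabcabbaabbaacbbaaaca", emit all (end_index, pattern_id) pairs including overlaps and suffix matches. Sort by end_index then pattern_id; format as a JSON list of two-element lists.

Construct AC machine:
Trie (insert patterns):
  0='ε' goto a→5 b→1
  1='b' goto b→2
  2='bb' goto a→3
  3='bba' goto a→4
  4='bbaa' goto ·  [P0 ends]
  5='a' goto b→6
  6='ab' goto c→7
  7='abc' goto a→8
  8='abca' goto c→9
  9='abcac' goto ·  [P1 ends]

Failure links (BFS by depth):
  n1('b'): parent n0 fail=0; on 'b' 0 → fail=0;  out ∅∪∅=∅
  n5('a'): parent n0 fail=0; on 'a' 0 → fail=0;  out ∅∪∅=∅
  n2('bb'): parent n1 fail=0; on 'b' 0 → fail=1;  out ∅∪∅=∅
  n6('ab'): parent n5 fail=0; on 'b' 0 → fail=1;  out ∅∪∅=∅
  n3('bba'): parent n2 fail=1; on 'a' 1→0 → fail=5;  out ∅∪∅=∅
  n7('abc'): parent n6 fail=1; on 'c' 1→0 → fail=0;  out ∅∪∅=∅
  n4('bbaa'): parent n3 fail=5; on 'a' 5→0 → fail=5;  out {0}∪∅={0}
  n8('abca'): parent n7 fail=0; on 'a' 0 → fail=5;  out ∅∪∅=∅
  n9('abcac'): parent n8 fail=5; on 'c' 5→0 → fail=0;  out {1}∪∅={1}

Scan:
pos 0 'a': at 5
pos 1 'b': at 6
pos 2 'c': at 7
pos 3 'a': at 8
pos 4 'c': at 9  emit P1@[0:4]
pos 5 'a': at 5 (via fail)
pos 6 'b': at 6
pos 7 'c': at 7
pos 8 'a': at 8
pos 9 'c': at 9  emit P1@[5:9]
pos 10 'b': at 1 (via fail)
pos 11 'c': at 0 (via fail)
pos 12 'b': at 1
pos 13 'b': at 2
pos 14 'a': at 3
pos 15 'a': at 4  emit P0@[12:15]
pos 16 'a': at 5 (via fail)
pos 17 'b': at 6
pos 18 'c': at 7
pos 19 'a': at 8
pos 20 'c': at 9  emit P1@[16:20]
pos 21 'c': at 0 (via fail)
pos 22 'c': at 0
pos 23 'a': at 5
pos 24 'b': at 6
pos 25 'b': at 2 (via fail)
pos 26 'a': at 3
pos 27 'a': at 4  emit P0@[24:27]
pos 28 'b': at 6 (via fail)
pos 29 'c': at 7
pos 30 'a': at 8
pos 31 'b': at 6 (via fail)
pos 32 'b': at 2 (via fail)
pos 33 'a': at 3
pos 34 'a': at 4  emit P0@[31:34]
pos 35 'b': at 6 (via fail)
pos 36 'b': at 2 (via fail)
pos 37 'a': at 3
pos 38 'a': at 4  emit P0@[35:38]
pos 39 'c': at 0 (via fail)
pos 40 'b': at 1
pos 41 'b': at 2
pos 42 'a': at 3
pos 43 'a': at 4  emit P0@[40:43]
pos 44 'a': at 5 (via fail)
pos 45 'c': at 0 (via fail)
pos 46 'a': at 5

Matches: [[4,1],[9,1],[15,0],[20,1],[27,0],[34,0],[38,0],[43,0]]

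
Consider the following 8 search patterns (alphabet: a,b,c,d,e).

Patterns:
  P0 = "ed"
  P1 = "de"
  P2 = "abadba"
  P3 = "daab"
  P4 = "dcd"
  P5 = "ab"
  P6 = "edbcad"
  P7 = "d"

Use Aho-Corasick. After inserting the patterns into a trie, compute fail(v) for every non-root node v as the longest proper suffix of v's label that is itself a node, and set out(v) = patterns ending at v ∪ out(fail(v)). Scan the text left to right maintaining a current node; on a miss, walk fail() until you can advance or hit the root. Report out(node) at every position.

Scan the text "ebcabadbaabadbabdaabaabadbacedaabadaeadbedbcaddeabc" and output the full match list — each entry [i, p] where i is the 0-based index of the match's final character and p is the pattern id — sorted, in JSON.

Build:
Trie nodes:
  n0 'ε': a→5 d→3 e→1
  n1 'e': d→2
  n2 'ed': b→16  ←P0
  n3 'd': a→11 c→14 e→4  ←P7
  n4 'de': ·  ←P1
  n5 'a': b→6
  n6 'ab': a→7  ←P5
  n7 'aba': d→8
  n8 'abad': b→9
  n9 'abadb': a→10
  n10 'abadba': ·  ←P2
  n11 'da': a→12
  n12 'daa': b→13
  n13 'daab': ·  ←P3
  n14 'dc': d→15
  n15 'dcd': ·  ←P4
  n16 'edb': c→17
  n17 'edbc': a→18
  n18 'edbca': d→19
  n19 'edbcad': ·  ←P6

BFS fail/out derivation:
  n1('e'): parent n0 fail=0; on 'e' 0 → fail=0;  out ∅∪∅=∅
  n3('d'): parent n0 fail=0; on 'd' 0 → fail=0;  out {7}∪∅={7}
  n5('a'): parent n0 fail=0; on 'a' 0 → fail=0;  out ∅∪∅=∅
  n2('ed'): parent n1 fail=0; on 'd' 0 → fail=3;  out {0}∪{7}={0,7}
  n4('de'): parent n3 fail=0; on 'e' 0 → fail=1;  out {1}∪∅={1}
  n6('ab'): parent n5 fail=0; on 'b' 0 → fail=0;  out {5}∪∅={5}
  n11('da'): parent n3 fail=0; on 'a' 0 → fail=5;  out ∅∪∅=∅
  n14('dc'): parent n3 fail=0; on 'c' 0 → fail=0;  out ∅∪∅=∅
  n7('aba'): parent n6 fail=0; on 'a' 0 → fail=5;  out ∅∪∅=∅
  n12('daa'): parent n11 fail=5; on 'a' 5→0 → fail=5;  out ∅∪∅=∅
  n15('dcd'): parent n14 fail=0; on 'd' 0 → fail=3;  out {4}∪{7}={4,7}
  n16('edb'): parent n2 fail=3; on 'b' 3→0 → fail=0;  out ∅∪∅=∅
  n8('abad'): parent n7 fail=5; on 'd' 5→0 → fail=3;  out ∅∪{7}={7}
  n13('daab'): parent n12 fail=5; on 'b' 5 → fail=6;  out {3}∪{5}={3,5}
  n17('edbc'): parent n16 fail=0; on 'c' 0 → fail=0;  out ∅∪∅=∅
  n9('abadb'): parent n8 fail=3; on 'b' 3→0 → fail=0;  out ∅∪∅=∅
  n18('edbca'): parent n17 fail=0; on 'a' 0 → fail=5;  out ∅∪∅=∅
  n10('abadba'): parent n9 fail=0; on 'a' 0 → fail=5;  out {2}∪∅={2}
  n19('edbcad'): parent n18 fail=5; on 'd' 5→0 → fail=3;  out {6}∪{7}={6,7}

Text stream:
i=0 'e': node 0→1
i=1 'b': node 1→0 (fail-walked)
i=2 'c': node 0→0
i=3 'a': node 0→5
i=4 'b': node 5→6  emit P5@[3:4]
i=5 'a': node 6→7
i=6 'd': node 7→8  emit P7@[6:6]
i=7 'b': node 8→9
i=8 'a': node 9→10  emit P2@[3:8]
i=9 'a': node 10→5 (fail-walked)
i=10 'b': node 5→6  emit P5@[9:10]
i=11 'a': node 6→7
i=12 'd': node 7→8  emit P7@[12:12]
i=13 'b': node 8→9
i=14 'a': node 9→10  emit P2@[9:14]
i=15 'b': node 10→6 (fail-walked)  emit P5@[14:15]
i=16 'd': node 6→3 (fail-walked)  emit P7@[16:16]
i=17 'a': node 3→11
i=18 'a': node 11→12
i=19 'b': node 12→13  emit P3@[16:19],P5@[18:19]
i=20 'a': node 13→7 (fail-walked)
i=21 'a': node 7→5 (fail-walked)
i=22 'b': node 5→6  emit P5@[21:22]
i=23 'a': node 6→7
i=24 'd': node 7→8  emit P7@[24:24]
i=25 'b': node 8→9
i=26 'a': node 9→10  emit P2@[21:26]
i=27 'c': node 10→0 (fail-walked)
i=28 'e': node 0→1
i=29 'd': node 1→2  emit P0@[28:29],P7@[29:29]
i=30 'a': node 2→11 (fail-walked)
i=31 'a': node 11→12
i=32 'b': node 12→13  emit P3@[29:32],P5@[31:32]
i=33 'a': node 13→7 (fail-walked)
i=34 'd': node 7→8  emit P7@[34:34]
i=35 'a': node 8→11 (fail-walked)
i=36 'e': node 11→1 (fail-walked)
i=37 'a': node 1→5 (fail-walked)
i=38 'd': node 5→3 (fail-walked)  emit P7@[38:38]
i=39 'b': node 3→0 (fail-walked)
i=40 'e': node 0→1
i=41 'd': node 1→2  emit P0@[40:41],P7@[41:41]
i=42 'b': node 2→16
i=43 'c': node 16→17
i=44 'a': node 17→18
i=45 'd': node 18→19  emit P6@[40:45],P7@[45:45]
i=46 'd': node 19→3 (fail-walked)  emit P7@[46:46]
i=47 'e': node 3→4  emit P1@[46:47]
i=48 'a': node 4→5 (fail-walked)
i=49 'b': node 5→6  emit P5@[48:49]
i=50 'c': node 6→0 (fail-walked)

Result: [[4,5],[6,7],[8,2],[10,5],[12,7],[14,2],[15,5],[16,7],[19,3],[19,5],[22,5],[24,7],[26,2],[29,0],[29,7],[32,3],[32,5],[34,7],[38,7],[41,0],[41,7],[45,6],[45,7],[46,7],[47,1],[49,5]]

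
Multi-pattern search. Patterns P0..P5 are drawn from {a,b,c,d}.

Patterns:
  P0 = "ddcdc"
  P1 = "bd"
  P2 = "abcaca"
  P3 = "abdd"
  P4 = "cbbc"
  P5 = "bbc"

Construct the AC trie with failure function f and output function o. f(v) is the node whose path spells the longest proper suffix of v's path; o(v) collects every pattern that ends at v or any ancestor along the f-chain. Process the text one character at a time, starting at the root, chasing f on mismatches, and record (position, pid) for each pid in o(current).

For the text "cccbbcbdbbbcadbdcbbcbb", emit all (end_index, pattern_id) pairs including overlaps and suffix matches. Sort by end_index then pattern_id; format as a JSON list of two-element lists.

Build automaton:
Trie nodes:
  0='ε' goto a→8 b→6 c→16 d→1
  1='d' goto d→2
  2='dd' goto c→3
  3='ddc' goto d→4
  4='ddcd' goto c→5
  5='ddcdc' goto ·  [P0 ends]
  6='b' goto b→20 d→7
  7='bd' goto ·  [P1 ends]
  8='a' goto b→9
  9='ab' goto c→10 d→14
  10='abc' goto a→11
  11='abca' goto c→12
  12='abcac' goto a→13
  13='abcaca' goto ·  [P2 ends]
  14='abd' goto d→15
  15='abdd' goto ·  [P3 ends]
  16='c' goto b→17
  17='cb' goto b→18
  18='cbb' goto c→19
  19='cbbc' goto ·  [P4 ends]
  20='bb' goto c→21
  21='bbc' goto ·  [P5 ends]

BFS fail/out derivation:
  fail(1) 'd': from fail(0)=0 chase 'd': 0 ⇒ 0;  out=∅∪out(0)=∅
  fail(6) 'b': from fail(0)=0 chase 'b': 0 ⇒ 0;  out=∅∪out(0)=∅
  fail(8) 'a': from fail(0)=0 chase 'a': 0 ⇒ 0;  out=∅∪out(0)=∅
  fail(16) 'c': from fail(0)=0 chase 'c': 0 ⇒ 0;  out=∅∪out(0)=∅
  fail(2) 'dd': from fail(1)=0 chase 'd': 0 ⇒ 1;  out=∅∪out(1)=∅
  fail(7) 'bd': from fail(6)=0 chase 'd': 0 ⇒ 1;  out={1}∪out(1)={1}
  fail(9) 'ab': from fail(8)=0 chase 'b': 0 ⇒ 6;  out=∅∪out(6)=∅
  fail(17) 'cb': from fail(16)=0 chase 'b': 0 ⇒ 6;  out=∅∪out(6)=∅
  fail(20) 'bb': from fail(6)=0 chase 'b': 0 ⇒ 6;  out=∅∪out(6)=∅
  fail(3) 'ddc': from fail(2)=1 chase 'c': 1→0 ⇒ 16;  out=∅∪out(16)=∅
  fail(10) 'abc': from fail(9)=6 chase 'c': 6→0 ⇒ 16;  out=∅∪out(16)=∅
  fail(14) 'abd': from fail(9)=6 chase 'd': 6 ⇒ 7;  out=∅∪out(7)={1}
  fail(18) 'cbb': from fail(17)=6 chase 'b': 6 ⇒ 20;  out=∅∪out(20)=∅
  fail(21) 'bbc': from fail(20)=6 chase 'c': 6→0 ⇒ 16;  out={5}∪out(16)={5}
  fail(4) 'ddcd': from fail(3)=16 chase 'd': 16→0 ⇒ 1;  out=∅∪out(1)=∅
  fail(11) 'abca': from fail(10)=16 chase 'a': 16→0 ⇒ 8;  out=∅∪out(8)=∅
  fail(15) 'abdd': from fail(14)=7 chase 'd': 7→1 ⇒ 2;  out={3}∪out(2)={3}
  fail(19) 'cbbc': from fail(18)=20 chase 'c': 20 ⇒ 21;  out={4}∪out(21)={4,5}
  fail(5) 'ddcdc': from fail(4)=1 chase 'c': 1→0 ⇒ 16;  out={0}∪out(16)={0}
  fail(12) 'abcac': from fail(11)=8 chase 'c': 8→0 ⇒ 16;  out=∅∪out(16)=∅
  fail(13) 'abcaca': from fail(12)=16 chase 'a': 16→0 ⇒ 8;  out={2}∪out(8)={2}

Run:
[0] read 'c'  n0⇒n16
[1] read 'c'  n16⇒n16 (via fail)
[2] read 'c'  n16⇒n16 (via fail)
[3] read 'b'  n16⇒n17
[4] read 'b'  n17⇒n18
[5] read 'c'  n18⇒n19  ** P4@[2:5],P5@[3:5]
[6] read 'b'  n19⇒n17 (via fail)
[7] read 'd'  n17⇒n7 (via fail)  ** P1@[6:7]
[8] read 'b'  n7⇒n6 (via fail)
[9] read 'b'  n6⇒n20
[10] read 'b'  n20⇒n20 (via fail)
[11] read 'c'  n20⇒n21  ** P5@[9:11]
[12] read 'a'  n21⇒n8 (via fail)
[13] read 'd'  n8⇒n1 (via fail)
[14] read 'b'  n1⇒n6 (via fail)
[15] read 'd'  n6⇒n7  ** P1@[14:15]
[16] read 'c'  n7⇒n16 (via fail)
[17] read 'b'  n16⇒n17
[18] read 'b'  n17⇒n18
[19] read 'c'  n18⇒n19  ** P4@[16:19],P5@[17:19]
[20] read 'b'  n19⇒n17 (via fail)
[21] read 'b'  n17⇒n18

All matches (sorted): [[5,4],[5,5],[7,1],[11,5],[15,1],[19,4],[19,5]]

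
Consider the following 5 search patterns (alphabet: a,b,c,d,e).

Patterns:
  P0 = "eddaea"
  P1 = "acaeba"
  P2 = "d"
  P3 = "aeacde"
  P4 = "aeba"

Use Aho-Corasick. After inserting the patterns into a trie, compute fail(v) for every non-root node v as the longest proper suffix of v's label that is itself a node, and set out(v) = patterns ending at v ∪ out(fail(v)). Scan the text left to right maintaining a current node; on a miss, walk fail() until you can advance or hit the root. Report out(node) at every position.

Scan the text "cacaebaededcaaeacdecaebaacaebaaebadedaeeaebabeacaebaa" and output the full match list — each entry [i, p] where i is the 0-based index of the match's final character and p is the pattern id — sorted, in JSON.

Construct AC machine:
Trie (insert patterns):
  n0 'ε': a→7 d→13 e→1
  n1 'e': d→2
  n2 'ed': d→3
  n3 'edd': a→4
  n4 'edda': e→5
  n5 'eddae': a→6
  n6 'eddaea': ·  [P0 ends]
  n7 'a': c→8 e→14
  n8 'ac': a→9
  n9 'aca': e→10
  n10 'acae': b→11
  n11 'acaeb': a→12
  n12 'acaeba': ·  [P1 ends]
  n13 'd': ·  [P2 ends]
  n14 'ae': a→15 b→19
  n15 'aea': c→16
  n16 'aeac': d→17
  n17 'aeacd': e→18
  n18 'aeacde': ·  [P3 ends]
  n19 'aeb': a→20
  n20 'aeba': ·  [P4 ends]

Failure links (BFS by depth):
  n1('e'): parent n0 fail=0; on 'e' 0 → fail=0;  out ∅∪∅=∅
  n7('a'): parent n0 fail=0; on 'a' 0 → fail=0;  out ∅∪∅=∅
  n13('d'): parent n0 fail=0; on 'd' 0 → fail=0;  out {2}∪∅={2}
  n2('ed'): parent n1 fail=0; on 'd' 0 → fail=13;  out ∅∪{2}={2}
  n8('ac'): parent n7 fail=0; on 'c' 0 → fail=0;  out ∅∪∅=∅
  n14('ae'): parent n7 fail=0; on 'e' 0 → fail=1;  out ∅∪∅=∅
  n3('edd'): parent n2 fail=13; on 'd' 13→0 → fail=13;  out ∅∪{2}={2}
  n9('aca'): parent n8 fail=0; on 'a' 0 → fail=7;  out ∅∪∅=∅
  n15('aea'): parent n14 fail=1; on 'a' 1→0 → fail=7;  out ∅∪∅=∅
  n19('aeb'): parent n14 fail=1; on 'b' 1→0 → fail=0;  out ∅∪∅=∅
  n4('edda'): parent n3 fail=13; on 'a' 13→0 → fail=7;  out ∅∪∅=∅
  n10('acae'): parent n9 fail=7; on 'e' 7 → fail=14;  out ∅∪∅=∅
  n16('aeac'): parent n15 fail=7; on 'c' 7 → fail=8;  out ∅∪∅=∅
  n20('aeba'): parent n19 fail=0; on 'a' 0 → fail=7;  out {4}∪∅={4}
  n5('eddae'): parent n4 fail=7; on 'e' 7 → fail=14;  out ∅∪∅=∅
  n11('acaeb'): parent n10 fail=14; on 'b' 14 → fail=19;  out ∅∪∅=∅
  n17('aeacd'): parent n16 fail=8; on 'd' 8→0 → fail=13;  out ∅∪{2}={2}
  n6('eddaea'): parent n5 fail=14; on 'a' 14 → fail=15;  out {0}∪∅={0}
  n12('acaeba'): parent n11 fail=19; on 'a' 19 → fail=20;  out {1}∪{4}={1,4}
  n18('aeacde'): parent n17 fail=13; on 'e' 13→0 → fail=1;  out {3}∪∅={3}

Scan:
i=0 'c': node 0→0
i=1 'a': node 0→7
i=2 'c': node 7→8
i=3 'a': node 8→9
i=4 'e': node 9→10
i=5 'b': node 10→11
i=6 'a': node 11→12  ** P1@[1:6],P4@[3:6]
i=7 'e': node 12→14 ·f
i=8 'd': node 14→2 ·f  ** P2@[8:8]
i=9 'e': node 2→1 ·f
i=10 'd': node 1→2  ** P2@[10:10]
i=11 'c': node 2→0 ·f
i=12 'a': node 0→7
i=13 'a': node 7→7 ·f
i=14 'e': node 7→14
i=15 'a': node 14→15
i=16 'c': node 15→16
i=17 'd': node 16→17  ** P2@[17:17]
i=18 'e': node 17→18  ** P3@[13:18]
i=19 'c': node 18→0 ·f
i=20 'a': node 0→7
i=21 'e': node 7→14
i=22 'b': node 14→19
i=23 'a': node 19→20  ** P4@[20:23]
i=24 'a': node 20→7 ·f
i=25 'c': node 7→8
i=26 'a': node 8→9
i=27 'e': node 9→10
i=28 'b': node 10→11
i=29 'a': node 11→12  ** P1@[24:29],P4@[26:29]
i=30 'a': node 12→7 ·f
i=31 'e': node 7→14
i=32 'b': node 14→19
i=33 'a': node 19→20  ** P4@[30:33]
i=34 'd': node 20→13 ·f  ** P2@[34:34]
i=35 'e': node 13→1 ·f
i=36 'd': node 1→2  ** P2@[36:36]
i=37 'a': node 2→7 ·f
i=38 'e': node 7→14
i=39 'e': node 14→1 ·f
i=40 'a': node 1→7 ·f
i=41 'e': node 7→14
i=42 'b': node 14→19
i=43 'a': node 19→20  ** P4@[40:43]
i=44 'b': node 20→0 ·f
i=45 'e': node 0→1
i=46 'a': node 1→7 ·f
i=47 'c': node 7→8
i=48 'a': node 8→9
i=49 'e': node 9→10
i=50 'b': node 10→11
i=51 'a': node 11→12  ** P1@[46:51],P4@[48:51]
i=52 'a': node 12→7 ·f

Matches: [[6,1],[6,4],[8,2],[10,2],[17,2],[18,3],[23,4],[29,1],[29,4],[33,4],[34,2],[36,2],[43,4],[51,1],[51,4]]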